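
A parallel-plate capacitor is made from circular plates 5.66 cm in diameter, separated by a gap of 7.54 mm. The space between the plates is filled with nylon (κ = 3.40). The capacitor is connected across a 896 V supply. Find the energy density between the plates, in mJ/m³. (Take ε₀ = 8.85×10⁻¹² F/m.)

E = V/d = 896 / 7.54×10⁻³ = 1.19×10⁵ V/m.
u = ½κε₀E² = ½ × 3.40 × 8.85×10⁻¹² × (1.19×10⁵)² = 0.212 J/m³.

u ≈ 212 mJ/m³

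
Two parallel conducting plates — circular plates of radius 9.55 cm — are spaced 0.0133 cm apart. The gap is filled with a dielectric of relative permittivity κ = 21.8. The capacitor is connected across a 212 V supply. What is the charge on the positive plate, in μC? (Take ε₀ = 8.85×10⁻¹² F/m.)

A = π(9.55 cm)² = 2.87×10⁻² m².
C = κε₀A/d = 21.8 × 8.85×10⁻¹² × 2.87×10⁻² / 1.33×10⁻⁴ = 4.16×10⁻⁸ F.
Q = CV = 4.16×10⁻⁸ × 212 = 8.81×10⁻⁶ C.

Q ≈ 8.81 μC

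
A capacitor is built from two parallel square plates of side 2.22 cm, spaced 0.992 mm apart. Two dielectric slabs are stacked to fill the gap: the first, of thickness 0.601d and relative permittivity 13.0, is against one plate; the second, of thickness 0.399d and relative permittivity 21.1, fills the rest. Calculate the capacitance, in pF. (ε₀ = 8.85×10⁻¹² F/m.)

C ≈ 67.5 pF

A = (2.22 cm)² = 4.93×10⁻⁴ m².
Stacked slabs ⇒ two capacitors in series, each with the full plate area.
C₁ = κ₁ε₀A/d₁ = 13.0 × 8.85×10⁻¹² × 4.93×10⁻⁴ / 5.96×10⁻⁴ = 9.51×10⁻¹¹ F.
C₂ = κ₂ε₀A/d₂ = 21.1 × 8.85×10⁻¹² × 4.93×10⁻⁴ / 3.96×10⁻⁴ = 2.33×10⁻¹⁰ F.
C = (1/C₁ + 1/C₂)⁻¹ = 6.75×10⁻¹¹ F.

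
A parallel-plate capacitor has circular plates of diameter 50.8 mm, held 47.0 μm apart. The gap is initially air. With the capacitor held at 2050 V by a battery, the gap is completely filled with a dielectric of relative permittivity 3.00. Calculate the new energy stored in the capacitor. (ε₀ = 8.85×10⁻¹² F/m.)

2.41 mJ

A = π(50.8/2 mm)² = 2.03×10⁻³ m².
Initially C₁ = ε₀A/d = 8.85×10⁻¹² × 2.03×10⁻³ / 4.70×10⁻⁵ = 3.82×10⁻¹⁰ F.
U₁ = 8.02×10⁻⁴ J.
Battery connected ⇒ V is held fixed. C₂ = 3.00 C₁ and U = ½CV², so U₂/U₁ = C₂/C₁ = 3.00.
U₂ = 3.00 × 8.02×10⁻⁴ = 2.41×10⁻³ J.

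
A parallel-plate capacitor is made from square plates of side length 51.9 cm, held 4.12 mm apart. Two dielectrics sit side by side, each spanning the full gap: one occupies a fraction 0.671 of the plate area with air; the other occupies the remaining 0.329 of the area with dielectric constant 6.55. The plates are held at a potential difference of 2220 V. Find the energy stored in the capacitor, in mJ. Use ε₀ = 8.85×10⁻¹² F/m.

A = (51.9 cm)² = 0.269 m².
Side-by-side slabs ⇒ two capacitors in parallel, each spanning the full gap.
C₁ = κ₁ε₀A₁/d = 1.00 × 8.85×10⁻¹² × 0.181 / 4.12×10⁻³ = 3.88×10⁻¹⁰ F.
C₂ = κ₂ε₀A₂/d = 6.55 × 8.85×10⁻¹² × 8.86×10⁻² / 4.12×10⁻³ = 1.25×10⁻⁹ F.
C = C₁ + C₂ = 1.64×10⁻⁹ F.
U = ½CV² = ½ × 1.64×10⁻⁹ × (2220)² = 4.03×10⁻³ J.

U ≈ 4.03 mJ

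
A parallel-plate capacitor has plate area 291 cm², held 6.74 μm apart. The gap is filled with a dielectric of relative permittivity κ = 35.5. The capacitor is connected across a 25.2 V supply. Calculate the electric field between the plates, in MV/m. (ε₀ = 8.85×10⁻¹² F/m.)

E ≈ 3.74 MV/m

E = V/d = 25.2 / 6.74×10⁻⁶ = 3.74×10⁶ V/m.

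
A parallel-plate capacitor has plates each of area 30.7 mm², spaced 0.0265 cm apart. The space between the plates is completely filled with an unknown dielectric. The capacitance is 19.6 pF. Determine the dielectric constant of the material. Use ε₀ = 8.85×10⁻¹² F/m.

κ ≈ 19.1

A = 30.7 mm² = 3.07×10⁻⁵ m².
κ = Cd/(ε₀A) = 1.96×10⁻¹¹ × 2.65×10⁻⁴ / (8.85×10⁻¹² × 3.07×10⁻⁵) = 19.1.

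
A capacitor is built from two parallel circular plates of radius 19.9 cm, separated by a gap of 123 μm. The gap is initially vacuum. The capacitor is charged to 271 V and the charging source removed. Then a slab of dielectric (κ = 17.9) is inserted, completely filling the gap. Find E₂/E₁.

Isolated ⇒ Q is held fixed.
V₂ = Q/C₂ = V₁/17.9; E = V/d, so E₂/E₁ = (V₂/V₁)(d₁/d₂) = 0.0559.

E₂/E₁ ≈ 0.0559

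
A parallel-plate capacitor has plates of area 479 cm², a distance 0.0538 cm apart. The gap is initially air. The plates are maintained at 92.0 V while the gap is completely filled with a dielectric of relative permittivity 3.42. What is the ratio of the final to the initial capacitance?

C = κε₀A/d scales with κ, so C₂/C₁ = κ = 3.42.

3.42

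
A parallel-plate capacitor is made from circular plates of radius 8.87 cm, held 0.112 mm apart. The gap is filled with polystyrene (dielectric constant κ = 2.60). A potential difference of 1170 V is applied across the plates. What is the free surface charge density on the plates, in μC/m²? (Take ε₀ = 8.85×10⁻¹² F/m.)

240 μC/m²

A = π(8.87 cm)² = 2.47×10⁻² m².
C = κε₀A/d = 2.60 × 8.85×10⁻¹² × 2.47×10⁻² / 1.12×10⁻⁴ = 5.08×10⁻⁹ F.
σ = Q/A = CV/A = 5.08×10⁻⁹ × 1170 / 2.47×10⁻² = 2.40×10⁻⁴ C/m².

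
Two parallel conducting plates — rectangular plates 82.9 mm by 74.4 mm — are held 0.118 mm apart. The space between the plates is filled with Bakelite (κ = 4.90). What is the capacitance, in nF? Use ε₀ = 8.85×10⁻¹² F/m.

C ≈ 2.27 nF

A = 82.9 × 74.4 mm² = 6.17×10⁻³ m².
C = κε₀A/d = 4.90 × 8.85×10⁻¹² × 6.17×10⁻³ / 1.18×10⁻⁴ = 2.27×10⁻⁹ F.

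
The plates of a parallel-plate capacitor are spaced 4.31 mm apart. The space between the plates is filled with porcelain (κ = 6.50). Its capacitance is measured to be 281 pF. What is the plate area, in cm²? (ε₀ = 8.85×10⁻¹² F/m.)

A ≈ 211 cm²

A = Cd/(κε₀) = 2.81×10⁻¹⁰ × 4.31×10⁻³ / (6.50 × 8.85×10⁻¹²) = 2.11×10⁻² m².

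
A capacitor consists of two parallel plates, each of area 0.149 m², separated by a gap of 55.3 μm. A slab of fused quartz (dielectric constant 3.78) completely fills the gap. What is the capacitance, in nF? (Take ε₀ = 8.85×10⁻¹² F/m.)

90.1 nF

C = κε₀A/d = 3.78 × 8.85×10⁻¹² × 0.149 / 5.53×10⁻⁵ = 9.01×10⁻⁸ F.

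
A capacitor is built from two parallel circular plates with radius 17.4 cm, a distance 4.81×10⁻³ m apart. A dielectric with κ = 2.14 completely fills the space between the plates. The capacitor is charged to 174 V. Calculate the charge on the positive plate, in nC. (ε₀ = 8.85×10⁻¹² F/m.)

Q ≈ 65.2 nC

A = π(17.4 cm)² = 9.51×10⁻² m².
C = κε₀A/d = 2.14 × 8.85×10⁻¹² × 9.51×10⁻² / 4.81×10⁻³ = 3.75×10⁻¹⁰ F.
Q = CV = 3.75×10⁻¹⁰ × 174 = 6.52×10⁻⁸ C.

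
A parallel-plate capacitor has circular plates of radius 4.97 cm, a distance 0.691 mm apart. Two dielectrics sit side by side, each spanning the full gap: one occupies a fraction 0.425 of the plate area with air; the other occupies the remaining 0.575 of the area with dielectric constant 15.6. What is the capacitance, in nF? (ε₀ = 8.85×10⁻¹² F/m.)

A = π(4.97 cm)² = 7.76×10⁻³ m².
Side-by-side slabs ⇒ two capacitors in parallel, each spanning the full gap.
C₁ = κ₁ε₀A₁/d = 1.00 × 8.85×10⁻¹² × 3.30×10⁻³ / 6.91×10⁻⁴ = 4.22×10⁻¹¹ F.
C₂ = κ₂ε₀A₂/d = 15.6 × 8.85×10⁻¹² × 4.46×10⁻³ / 6.91×10⁻⁴ = 8.91×10⁻¹⁰ F.
C = C₁ + C₂ = 9.34×10⁻¹⁰ F.

C ≈ 0.934 nF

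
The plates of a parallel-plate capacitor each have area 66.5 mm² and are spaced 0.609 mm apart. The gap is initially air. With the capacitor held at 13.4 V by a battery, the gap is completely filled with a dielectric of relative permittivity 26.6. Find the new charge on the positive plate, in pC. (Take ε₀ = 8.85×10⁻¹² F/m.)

A = 66.5 mm² = 6.65×10⁻⁵ m².
Initially C₁ = ε₀A/d = 8.85×10⁻¹² × 6.65×10⁻⁵ / 6.09×10⁻⁴ = 9.66×10⁻¹³ F.
Q₁ = 1.29×10⁻¹¹ C.
Battery connected ⇒ V is held fixed. C₂ = 26.6 C₁ and Q = CV, so Q₂/Q₁ = C₂/C₁ = 26.6.
Q₂ = 26.6 × 1.29×10⁻¹¹ = 3.44×10⁻¹⁰ C.

Q ≈ 344 pC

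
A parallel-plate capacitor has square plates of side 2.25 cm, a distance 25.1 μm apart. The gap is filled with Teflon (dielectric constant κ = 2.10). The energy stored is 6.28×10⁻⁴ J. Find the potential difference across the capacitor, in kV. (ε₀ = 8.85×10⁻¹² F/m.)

V ≈ 1.83 kV

A = (2.25 cm)² = 5.06×10⁻⁴ m².
C = κε₀A/d = 2.10 × 8.85×10⁻¹² × 5.06×10⁻⁴ / 2.51×10⁻⁵ = 3.75×10⁻¹⁰ F.
V = √(2U/C) = √(2 × 6.28×10⁻⁴ / 3.75×10⁻¹⁰) = 1.83×10³ V.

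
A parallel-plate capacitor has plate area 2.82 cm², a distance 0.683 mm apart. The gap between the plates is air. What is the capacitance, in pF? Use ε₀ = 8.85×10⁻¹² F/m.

A = 2.82 cm² = 2.82×10⁻⁴ m².
C = ε₀A/d = 8.85×10⁻¹² × 2.82×10⁻⁴ / 6.83×10⁻⁴ = 3.65×10⁻¹² F.

C ≈ 3.65 pF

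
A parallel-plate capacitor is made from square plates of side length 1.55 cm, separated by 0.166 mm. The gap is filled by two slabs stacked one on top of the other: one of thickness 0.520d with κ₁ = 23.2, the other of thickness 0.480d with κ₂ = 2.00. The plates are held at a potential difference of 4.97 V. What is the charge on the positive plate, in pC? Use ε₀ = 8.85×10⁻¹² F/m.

243 pC

A = (1.55 cm)² = 2.40×10⁻⁴ m².
Stacked slabs ⇒ two capacitors in series, each with the full plate area.
C₁ = κ₁ε₀A/d₁ = 23.2 × 8.85×10⁻¹² × 2.40×10⁻⁴ / 8.63×10⁻⁵ = 5.71×10⁻¹⁰ F.
C₂ = κ₂ε₀A/d₂ = 2.00 × 8.85×10⁻¹² × 2.40×10⁻⁴ / 7.97×10⁻⁵ = 5.34×10⁻¹¹ F.
C = (1/C₁ + 1/C₂)⁻¹ = 4.88×10⁻¹¹ F.
Q = CV = 4.88×10⁻¹¹ × 4.97 = 2.43×10⁻¹⁰ C.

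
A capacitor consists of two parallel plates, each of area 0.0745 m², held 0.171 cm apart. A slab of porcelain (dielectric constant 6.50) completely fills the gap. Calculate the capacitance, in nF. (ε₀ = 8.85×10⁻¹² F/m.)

C = κε₀A/d = 6.50 × 8.85×10⁻¹² × 7.45×10⁻² / 1.71×10⁻³ = 2.51×10⁻⁹ F.

2.51 nF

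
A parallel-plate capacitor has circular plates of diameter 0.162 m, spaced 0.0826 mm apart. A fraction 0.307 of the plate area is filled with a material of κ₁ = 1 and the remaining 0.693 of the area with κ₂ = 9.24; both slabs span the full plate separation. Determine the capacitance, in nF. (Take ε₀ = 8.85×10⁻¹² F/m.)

A = π(0.162/2 m)² = 2.06×10⁻² m².
Side-by-side slabs ⇒ two capacitors in parallel, each spanning the full gap.
C₁ = κ₁ε₀A₁/d = 1.00 × 8.85×10⁻¹² × 6.33×10⁻³ / 8.26×10⁻⁵ = 6.78×10⁻¹⁰ F.
C₂ = κ₂ε₀A₂/d = 9.24 × 8.85×10⁻¹² × 1.43×10⁻² / 8.26×10⁻⁵ = 1.41×10⁻⁸ F.
C = C₁ + C₂ = 1.48×10⁻⁸ F.

C ≈ 14.8 nF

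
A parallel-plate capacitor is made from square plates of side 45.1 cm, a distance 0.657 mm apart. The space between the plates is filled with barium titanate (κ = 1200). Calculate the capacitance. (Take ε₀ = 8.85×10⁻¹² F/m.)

3.29 μF

A = (45.1 cm)² = 0.203 m².
C = κε₀A/d = 1200 × 8.85×10⁻¹² × 0.203 / 6.57×10⁻⁴ = 3.29×10⁻⁶ F.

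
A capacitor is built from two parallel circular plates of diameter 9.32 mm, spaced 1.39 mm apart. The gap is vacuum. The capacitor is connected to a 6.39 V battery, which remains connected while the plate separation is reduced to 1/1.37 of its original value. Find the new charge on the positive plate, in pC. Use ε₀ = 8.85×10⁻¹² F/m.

3.80 pC

A = π(9.32/2 mm)² = 6.82×10⁻⁵ m².
Initially C₁ = ε₀A/d = 8.85×10⁻¹² × 6.82×10⁻⁵ / 1.39×10⁻³ = 4.34×10⁻¹³ F.
Q₁ = 2.78×10⁻¹² C.
Battery connected ⇒ V is held fixed. C₂ = 1.37 C₁ and Q = CV, so Q₂/Q₁ = C₂/C₁ = 1.37.
Q₂ = 1.37 × 2.78×10⁻¹² = 3.80×10⁻¹² C.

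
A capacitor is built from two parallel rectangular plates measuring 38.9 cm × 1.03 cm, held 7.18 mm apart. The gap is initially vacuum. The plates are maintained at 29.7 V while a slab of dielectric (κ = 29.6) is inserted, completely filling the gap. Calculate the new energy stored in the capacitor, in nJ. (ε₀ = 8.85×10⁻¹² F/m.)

U ≈ 64.5 nJ

A = 38.9 × 1.03 cm² = 4.01×10⁻³ m².
Initially C₁ = ε₀A/d = 8.85×10⁻¹² × 4.01×10⁻³ / 7.18×10⁻³ = 4.94×10⁻¹² F.
U₁ = 2.18×10⁻⁹ J.
Battery connected ⇒ V is held fixed. C₂ = 29.6 C₁ and U = ½CV², so U₂/U₁ = C₂/C₁ = 29.6.
U₂ = 29.6 × 2.18×10⁻⁹ = 6.45×10⁻⁸ J.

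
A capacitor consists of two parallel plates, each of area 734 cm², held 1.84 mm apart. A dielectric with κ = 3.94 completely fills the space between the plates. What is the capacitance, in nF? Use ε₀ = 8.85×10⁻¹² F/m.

1.39 nF

A = 734 cm² = 7.34×10⁻² m².
C = κε₀A/d = 3.94 × 8.85×10⁻¹² × 7.34×10⁻² / 1.84×10⁻³ = 1.39×10⁻⁹ F.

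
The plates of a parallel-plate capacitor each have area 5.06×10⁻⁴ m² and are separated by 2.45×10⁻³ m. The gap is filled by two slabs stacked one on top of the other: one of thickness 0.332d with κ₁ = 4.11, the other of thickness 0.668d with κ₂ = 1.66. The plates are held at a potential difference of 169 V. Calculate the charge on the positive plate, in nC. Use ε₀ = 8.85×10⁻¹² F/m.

Stacked slabs ⇒ two capacitors in series, each with the full plate area.
C₁ = κ₁ε₀A/d₁ = 4.11 × 8.85×10⁻¹² × 5.06×10⁻⁴ / 8.13×10⁻⁴ = 2.26×10⁻¹¹ F.
C₂ = κ₂ε₀A/d₂ = 1.66 × 8.85×10⁻¹² × 5.06×10⁻⁴ / 1.64×10⁻³ = 4.54×10⁻¹² F.
C = (1/C₁ + 1/C₂)⁻¹ = 3.78×10⁻¹² F.
Q = CV = 3.78×10⁻¹² × 169 = 6.39×10⁻¹⁰ C.

Q ≈ 0.639 nC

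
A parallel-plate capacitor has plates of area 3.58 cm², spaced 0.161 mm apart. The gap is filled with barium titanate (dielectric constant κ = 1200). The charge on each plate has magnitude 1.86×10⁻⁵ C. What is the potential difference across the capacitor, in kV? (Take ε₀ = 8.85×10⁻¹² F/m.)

A = 3.58 cm² = 3.58×10⁻⁴ m².
C = κε₀A/d = 1200 × 8.85×10⁻¹² × 3.58×10⁻⁴ / 1.61×10⁻⁴ = 2.36×10⁻⁸ F.
V = Q/C = 1.86×10⁻⁵ / 2.36×10⁻⁸ = 7.88×10² V.

V ≈ 0.788 kV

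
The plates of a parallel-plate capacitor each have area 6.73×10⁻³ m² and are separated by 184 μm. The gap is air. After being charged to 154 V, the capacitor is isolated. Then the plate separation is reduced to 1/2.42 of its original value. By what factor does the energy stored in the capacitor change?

U₂/U₁ ≈ 0.413

Isolated ⇒ Q is held fixed.
C₂ = 2.42 C₁ and U = Q²/(2C), so U₂/U₁ = C₁/C₂ = 0.413.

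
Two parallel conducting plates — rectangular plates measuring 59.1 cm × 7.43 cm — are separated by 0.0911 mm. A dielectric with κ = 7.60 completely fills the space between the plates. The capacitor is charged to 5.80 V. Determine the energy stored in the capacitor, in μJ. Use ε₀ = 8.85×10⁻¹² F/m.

A = 59.1 × 7.43 cm² = 4.39×10⁻² m².
C = κε₀A/d = 7.60 × 8.85×10⁻¹² × 4.39×10⁻² / 9.11×10⁻⁵ = 3.24×10⁻⁸ F.
U = ½CV² = ½ × 3.24×10⁻⁸ × (5.80)² = 5.45×10⁻⁷ J.

U ≈ 0.545 μJ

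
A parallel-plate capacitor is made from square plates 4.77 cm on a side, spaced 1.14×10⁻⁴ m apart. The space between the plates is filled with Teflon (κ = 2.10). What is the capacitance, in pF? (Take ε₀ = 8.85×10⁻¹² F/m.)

371 pF

A = (4.77 cm)² = 2.28×10⁻³ m².
C = κε₀A/d = 2.10 × 8.85×10⁻¹² × 2.28×10⁻³ / 1.14×10⁻⁴ = 3.71×10⁻¹⁰ F.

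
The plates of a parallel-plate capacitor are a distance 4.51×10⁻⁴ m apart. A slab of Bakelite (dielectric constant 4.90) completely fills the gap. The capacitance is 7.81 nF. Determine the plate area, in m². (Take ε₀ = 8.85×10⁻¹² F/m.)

A ≈ 0.0812 m²

A = Cd/(κε₀) = 7.81×10⁻⁹ × 4.51×10⁻⁴ / (4.90 × 8.85×10⁻¹²) = 8.12×10⁻² m².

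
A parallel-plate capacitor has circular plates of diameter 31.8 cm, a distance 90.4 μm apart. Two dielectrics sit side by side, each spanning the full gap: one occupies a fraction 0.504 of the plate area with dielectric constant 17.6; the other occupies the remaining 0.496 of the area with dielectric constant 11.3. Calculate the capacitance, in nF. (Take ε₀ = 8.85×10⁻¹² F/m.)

113 nF

A = π(31.8/2 cm)² = 7.94×10⁻² m².
Side-by-side slabs ⇒ two capacitors in parallel, each spanning the full gap.
C₁ = κ₁ε₀A₁/d = 17.6 × 8.85×10⁻¹² × 4.00×10⁻² / 9.04×10⁻⁵ = 6.90×10⁻⁸ F.
C₂ = κ₂ε₀A₂/d = 11.3 × 8.85×10⁻¹² × 3.94×10⁻² / 9.04×10⁻⁵ = 4.36×10⁻⁸ F.
C = C₁ + C₂ = 1.13×10⁻⁷ F.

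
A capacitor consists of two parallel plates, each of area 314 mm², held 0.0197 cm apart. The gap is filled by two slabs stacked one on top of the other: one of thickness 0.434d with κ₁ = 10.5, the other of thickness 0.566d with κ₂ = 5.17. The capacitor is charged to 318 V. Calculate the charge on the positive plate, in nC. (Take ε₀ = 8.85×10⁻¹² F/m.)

29.7 nC

A = 314 mm² = 3.14×10⁻⁴ m².
Stacked slabs ⇒ two capacitors in series, each with the full plate area.
C₁ = κ₁ε₀A/d₁ = 10.5 × 8.85×10⁻¹² × 3.14×10⁻⁴ / 8.55×10⁻⁵ = 3.41×10⁻¹⁰ F.
C₂ = κ₂ε₀A/d₂ = 5.17 × 8.85×10⁻¹² × 3.14×10⁻⁴ / 1.12×10⁻⁴ = 1.29×10⁻¹⁰ F.
C = (1/C₁ + 1/C₂)⁻¹ = 9.35×10⁻¹¹ F.
Q = CV = 9.35×10⁻¹¹ × 318 = 2.97×10⁻⁸ C.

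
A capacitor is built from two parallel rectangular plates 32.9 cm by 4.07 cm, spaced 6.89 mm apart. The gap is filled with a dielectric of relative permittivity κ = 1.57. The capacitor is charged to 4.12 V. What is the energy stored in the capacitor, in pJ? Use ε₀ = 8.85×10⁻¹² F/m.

A = 32.9 × 4.07 cm² = 1.34×10⁻² m².
C = κε₀A/d = 1.57 × 8.85×10⁻¹² × 1.34×10⁻² / 6.89×10⁻³ = 2.70×10⁻¹¹ F.
U = ½CV² = ½ × 2.70×10⁻¹¹ × (4.12)² = 2.29×10⁻¹⁰ J.

229 pJ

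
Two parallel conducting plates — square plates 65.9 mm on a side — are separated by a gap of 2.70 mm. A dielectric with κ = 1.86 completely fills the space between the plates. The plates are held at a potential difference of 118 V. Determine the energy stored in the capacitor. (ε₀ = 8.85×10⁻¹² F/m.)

U ≈ 184 nJ

A = (65.9 mm)² = 4.34×10⁻³ m².
C = κε₀A/d = 1.86 × 8.85×10⁻¹² × 4.34×10⁻³ / 2.70×10⁻³ = 2.65×10⁻¹¹ F.
U = ½CV² = ½ × 2.65×10⁻¹¹ × (118)² = 1.84×10⁻⁷ J.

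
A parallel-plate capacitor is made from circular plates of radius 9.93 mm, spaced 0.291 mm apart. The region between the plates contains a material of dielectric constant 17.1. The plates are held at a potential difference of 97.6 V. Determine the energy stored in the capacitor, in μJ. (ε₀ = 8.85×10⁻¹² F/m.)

U ≈ 0.767 μJ

A = π(9.93 mm)² = 3.10×10⁻⁴ m².
C = κε₀A/d = 17.1 × 8.85×10⁻¹² × 3.10×10⁻⁴ / 2.91×10⁻⁴ = 1.61×10⁻¹⁰ F.
U = ½CV² = ½ × 1.61×10⁻¹⁰ × (97.6)² = 7.67×10⁻⁷ J.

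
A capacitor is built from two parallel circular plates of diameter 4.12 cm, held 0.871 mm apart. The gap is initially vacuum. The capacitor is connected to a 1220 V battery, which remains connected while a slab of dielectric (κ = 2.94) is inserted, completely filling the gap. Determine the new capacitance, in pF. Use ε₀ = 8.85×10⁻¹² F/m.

A = π(4.12/2 cm)² = 1.33×10⁻³ m².
Initially C₁ = ε₀A/d = 8.85×10⁻¹² × 1.33×10⁻³ / 8.71×10⁻⁴ = 1.35×10⁻¹¹ F.
C = κε₀A/d scales with κ, so C₂/C₁ = κ = 2.94.
C₂ = 2.94 × 1.35×10⁻¹¹ = 3.98×10⁻¹¹ F.

39.8 pF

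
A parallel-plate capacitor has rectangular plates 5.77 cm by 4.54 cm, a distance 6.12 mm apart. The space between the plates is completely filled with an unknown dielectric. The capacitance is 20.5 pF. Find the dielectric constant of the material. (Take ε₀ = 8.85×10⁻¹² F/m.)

A = 5.77 × 4.54 cm² = 2.62×10⁻³ m².
κ = Cd/(ε₀A) = 2.05×10⁻¹¹ × 6.12×10⁻³ / (8.85×10⁻¹² × 2.62×10⁻³) = 5.41.

5.41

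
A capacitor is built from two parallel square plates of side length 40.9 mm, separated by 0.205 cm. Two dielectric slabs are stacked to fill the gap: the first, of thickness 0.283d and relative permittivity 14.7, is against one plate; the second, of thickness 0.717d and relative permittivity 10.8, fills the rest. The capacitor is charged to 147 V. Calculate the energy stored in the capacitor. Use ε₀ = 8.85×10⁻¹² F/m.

U ≈ 0.911 μJ

A = (40.9 mm)² = 1.67×10⁻³ m².
Stacked slabs ⇒ two capacitors in series, each with the full plate area.
C₁ = κ₁ε₀A/d₁ = 14.7 × 8.85×10⁻¹² × 1.67×10⁻³ / 5.80×10⁻⁴ = 3.75×10⁻¹⁰ F.
C₂ = κ₂ε₀A/d₂ = 10.8 × 8.85×10⁻¹² × 1.67×10⁻³ / 1.47×10⁻³ = 1.09×10⁻¹⁰ F.
C = (1/C₁ + 1/C₂)⁻¹ = 8.43×10⁻¹¹ F.
U = ½CV² = ½ × 8.43×10⁻¹¹ × (147)² = 9.11×10⁻⁷ J.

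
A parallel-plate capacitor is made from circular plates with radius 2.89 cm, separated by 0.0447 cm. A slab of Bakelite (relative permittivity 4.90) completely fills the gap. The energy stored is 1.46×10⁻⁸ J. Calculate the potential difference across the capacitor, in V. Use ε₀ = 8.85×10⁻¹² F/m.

10.7 V

A = π(2.89 cm)² = 2.62×10⁻³ m².
C = κε₀A/d = 4.90 × 8.85×10⁻¹² × 2.62×10⁻³ / 4.47×10⁻⁴ = 2.55×10⁻¹⁰ F.
V = √(2U/C) = √(2 × 1.46×10⁻⁸ / 2.55×10⁻¹⁰) = 10.7 V.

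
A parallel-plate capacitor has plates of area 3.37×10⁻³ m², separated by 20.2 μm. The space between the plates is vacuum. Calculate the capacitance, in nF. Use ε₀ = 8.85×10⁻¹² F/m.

C = ε₀A/d = 8.85×10⁻¹² × 3.37×10⁻³ / 2.02×10⁻⁵ = 1.48×10⁻⁹ F.

C ≈ 1.48 nF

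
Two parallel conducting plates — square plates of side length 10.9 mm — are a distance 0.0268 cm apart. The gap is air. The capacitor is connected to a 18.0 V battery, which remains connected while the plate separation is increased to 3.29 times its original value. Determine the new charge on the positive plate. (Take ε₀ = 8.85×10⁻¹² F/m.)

Q ≈ 21.5 pC

A = (10.9 mm)² = 1.19×10⁻⁴ m².
Initially C₁ = ε₀A/d = 8.85×10⁻¹² × 1.19×10⁻⁴ / 2.68×10⁻⁴ = 3.92×10⁻¹² F.
Q₁ = 7.06×10⁻¹¹ C.
Battery connected ⇒ V is held fixed. C₂ = 0.304 C₁ and Q = CV, so Q₂/Q₁ = C₂/C₁ = 0.304.
Q₂ = 0.304 × 7.06×10⁻¹¹ = 2.15×10⁻¹¹ C.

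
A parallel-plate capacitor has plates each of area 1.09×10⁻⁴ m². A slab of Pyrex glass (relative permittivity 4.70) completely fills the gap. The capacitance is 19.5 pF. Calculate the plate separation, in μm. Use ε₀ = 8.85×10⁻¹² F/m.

d = κε₀A/C = 4.70 × 8.85×10⁻¹² × 1.09×10⁻⁴ / 1.95×10⁻¹¹ = 2.33×10⁻⁴ m.

d ≈ 233 μm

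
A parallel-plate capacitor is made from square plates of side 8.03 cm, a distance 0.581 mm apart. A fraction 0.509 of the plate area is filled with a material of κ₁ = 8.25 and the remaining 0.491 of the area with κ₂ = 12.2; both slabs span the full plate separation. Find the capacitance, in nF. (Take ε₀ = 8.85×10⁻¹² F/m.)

A = (8.03 cm)² = 6.45×10⁻³ m².
Side-by-side slabs ⇒ two capacitors in parallel, each spanning the full gap.
C₁ = κ₁ε₀A₁/d = 8.25 × 8.85×10⁻¹² × 3.28×10⁻³ / 5.81×10⁻⁴ = 4.12×10⁻¹⁰ F.
C₂ = κ₂ε₀A₂/d = 12.2 × 8.85×10⁻¹² × 3.17×10⁻³ / 5.81×10⁻⁴ = 5.88×10⁻¹⁰ F.
C = C₁ + C₂ = 1.00×10⁻⁹ F.

C ≈ 1.00 nF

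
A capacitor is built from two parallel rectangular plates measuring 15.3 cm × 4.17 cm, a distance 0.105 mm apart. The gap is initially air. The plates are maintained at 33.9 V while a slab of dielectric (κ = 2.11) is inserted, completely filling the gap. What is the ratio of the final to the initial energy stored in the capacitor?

U₂/U₁ ≈ 2.11

Battery connected ⇒ V is held fixed.
C₂ = 2.11 C₁ and U = ½CV², so U₂/U₁ = C₂/C₁ = 2.11.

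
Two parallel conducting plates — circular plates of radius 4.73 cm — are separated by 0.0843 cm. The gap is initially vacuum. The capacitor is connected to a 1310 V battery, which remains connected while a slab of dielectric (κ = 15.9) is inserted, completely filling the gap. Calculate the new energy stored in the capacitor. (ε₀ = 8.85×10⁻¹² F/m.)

1.01 mJ

A = π(4.73 cm)² = 7.03×10⁻³ m².
Initially C₁ = ε₀A/d = 8.85×10⁻¹² × 7.03×10⁻³ / 8.43×10⁻⁴ = 7.38×10⁻¹¹ F.
U₁ = 6.33×10⁻⁵ J.
Battery connected ⇒ V is held fixed. C₂ = 15.9 C₁ and U = ½CV², so U₂/U₁ = C₂/C₁ = 15.9.
U₂ = 15.9 × 6.33×10⁻⁵ = 1.01×10⁻³ J.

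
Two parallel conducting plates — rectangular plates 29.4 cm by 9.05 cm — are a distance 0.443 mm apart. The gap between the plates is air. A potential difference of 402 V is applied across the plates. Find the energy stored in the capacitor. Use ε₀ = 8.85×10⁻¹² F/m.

42.9 μJ

A = 29.4 × 9.05 cm² = 2.66×10⁻² m².
C = ε₀A/d = 8.85×10⁻¹² × 2.66×10⁻² / 4.43×10⁻⁴ = 5.32×10⁻¹⁰ F.
U = ½CV² = ½ × 5.32×10⁻¹⁰ × (402)² = 4.29×10⁻⁵ J.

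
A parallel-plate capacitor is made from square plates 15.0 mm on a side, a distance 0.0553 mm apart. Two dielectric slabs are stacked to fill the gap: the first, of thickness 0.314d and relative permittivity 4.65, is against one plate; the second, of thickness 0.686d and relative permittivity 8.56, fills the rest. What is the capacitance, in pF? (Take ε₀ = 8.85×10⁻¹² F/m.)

A = (15.0 mm)² = 2.25×10⁻⁴ m².
Stacked slabs ⇒ two capacitors in series, each with the full plate area.
C₁ = κ₁ε₀A/d₁ = 4.65 × 8.85×10⁻¹² × 2.25×10⁻⁴ / 1.74×10⁻⁵ = 5.33×10⁻¹⁰ F.
C₂ = κ₂ε₀A/d₂ = 8.56 × 8.85×10⁻¹² × 2.25×10⁻⁴ / 3.79×10⁻⁵ = 4.49×10⁻¹⁰ F.
C = (1/C₁ + 1/C₂)⁻¹ = 2.44×10⁻¹⁰ F.

244 pF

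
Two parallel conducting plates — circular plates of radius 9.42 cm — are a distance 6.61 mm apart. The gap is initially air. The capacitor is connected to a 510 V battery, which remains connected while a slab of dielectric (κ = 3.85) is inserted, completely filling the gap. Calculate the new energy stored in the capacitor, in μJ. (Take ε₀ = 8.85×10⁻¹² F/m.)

A = π(9.42 cm)² = 2.79×10⁻² m².
Initially C₁ = ε₀A/d = 8.85×10⁻¹² × 2.79×10⁻² / 6.61×10⁻³ = 3.73×10⁻¹¹ F.
U₁ = 4.85×10⁻⁶ J.
Battery connected ⇒ V is held fixed. C₂ = 3.85 C₁ and U = ½CV², so U₂/U₁ = C₂/C₁ = 3.85.
U₂ = 3.85 × 4.85×10⁻⁶ = 1.87×10⁻⁵ J.

U ≈ 18.7 μJ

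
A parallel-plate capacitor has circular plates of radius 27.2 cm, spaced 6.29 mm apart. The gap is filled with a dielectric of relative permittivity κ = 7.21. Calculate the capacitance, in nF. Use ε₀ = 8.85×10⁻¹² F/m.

A = π(27.2 cm)² = 0.232 m².
C = κε₀A/d = 7.21 × 8.85×10⁻¹² × 0.232 / 6.29×10⁻³ = 2.36×10⁻⁹ F.

C ≈ 2.36 nF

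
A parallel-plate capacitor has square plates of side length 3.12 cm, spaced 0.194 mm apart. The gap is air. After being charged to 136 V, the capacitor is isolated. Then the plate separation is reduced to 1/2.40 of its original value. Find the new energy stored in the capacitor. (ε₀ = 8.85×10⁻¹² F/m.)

A = (3.12 cm)² = 9.73×10⁻⁴ m².
Initially C₁ = ε₀A/d = 8.85×10⁻¹² × 9.73×10⁻⁴ / 1.94×10⁻⁴ = 4.44×10⁻¹¹ F.
U₁ = 4.11×10⁻⁷ J.
Isolated ⇒ Q is held fixed. C₂ = 2.40 C₁ and U = Q²/(2C), so U₂/U₁ = C₁/C₂ = 0.417.
U₂ = 0.417 × 4.11×10⁻⁷ = 1.71×10⁻⁷ J.

U ≈ 171 nJ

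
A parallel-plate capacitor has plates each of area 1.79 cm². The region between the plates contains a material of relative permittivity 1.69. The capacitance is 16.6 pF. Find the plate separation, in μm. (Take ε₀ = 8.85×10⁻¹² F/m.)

A = 1.79 cm² = 1.79×10⁻⁴ m².
d = κε₀A/C = 1.69 × 8.85×10⁻¹² × 1.79×10⁻⁴ / 1.66×10⁻¹¹ = 1.61×10⁻⁴ m.

161 μm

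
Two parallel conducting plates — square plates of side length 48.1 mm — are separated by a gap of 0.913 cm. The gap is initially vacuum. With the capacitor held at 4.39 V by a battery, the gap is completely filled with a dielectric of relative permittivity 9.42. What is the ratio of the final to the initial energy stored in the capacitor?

Battery connected ⇒ V is held fixed.
C₂ = 9.42 C₁ and U = ½CV², so U₂/U₁ = C₂/C₁ = 9.42.

9.42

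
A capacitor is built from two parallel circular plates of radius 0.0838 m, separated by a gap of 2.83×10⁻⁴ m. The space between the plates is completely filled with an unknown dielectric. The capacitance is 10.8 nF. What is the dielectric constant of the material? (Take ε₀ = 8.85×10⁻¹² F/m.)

A = π(0.0838 m)² = 2.21×10⁻² m².
κ = Cd/(ε₀A) = 1.08×10⁻⁸ × 2.83×10⁻⁴ / (8.85×10⁻¹² × 2.21×10⁻²) = 15.7.

κ ≈ 15.7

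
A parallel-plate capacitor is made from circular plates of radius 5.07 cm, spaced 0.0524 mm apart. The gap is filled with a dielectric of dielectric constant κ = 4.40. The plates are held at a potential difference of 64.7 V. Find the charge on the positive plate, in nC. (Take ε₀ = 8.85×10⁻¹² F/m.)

A = π(5.07 cm)² = 8.08×10⁻³ m².
C = κε₀A/d = 4.40 × 8.85×10⁻¹² × 8.08×10⁻³ / 5.24×10⁻⁵ = 6.00×10⁻⁹ F.
Q = CV = 6.00×10⁻⁹ × 64.7 = 3.88×10⁻⁷ C.

388 nC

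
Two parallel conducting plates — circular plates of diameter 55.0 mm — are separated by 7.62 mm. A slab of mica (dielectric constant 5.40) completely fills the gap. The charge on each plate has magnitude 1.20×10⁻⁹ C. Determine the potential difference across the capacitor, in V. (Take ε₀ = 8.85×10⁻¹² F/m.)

V ≈ 80.5 V

A = π(55.0/2 mm)² = 2.38×10⁻³ m².
C = κε₀A/d = 5.40 × 8.85×10⁻¹² × 2.38×10⁻³ / 7.62×10⁻³ = 1.49×10⁻¹¹ F.
V = Q/C = 1.20×10⁻⁹ / 1.49×10⁻¹¹ = 80.5 V.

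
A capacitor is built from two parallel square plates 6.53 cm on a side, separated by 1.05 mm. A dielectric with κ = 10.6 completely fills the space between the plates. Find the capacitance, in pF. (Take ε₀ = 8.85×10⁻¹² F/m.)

A = (6.53 cm)² = 4.26×10⁻³ m².
C = κε₀A/d = 10.6 × 8.85×10⁻¹² × 4.26×10⁻³ / 1.05×10⁻³ = 3.81×10⁻¹⁰ F.

381 pF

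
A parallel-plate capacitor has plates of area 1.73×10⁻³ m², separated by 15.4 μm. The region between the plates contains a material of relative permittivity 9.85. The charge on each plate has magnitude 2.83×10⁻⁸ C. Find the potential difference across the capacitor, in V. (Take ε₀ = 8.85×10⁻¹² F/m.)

C = κε₀A/d = 9.85 × 8.85×10⁻¹² × 1.73×10⁻³ / 1.54×10⁻⁵ = 9.79×10⁻⁹ F.
V = Q/C = 2.83×10⁻⁸ / 9.79×10⁻⁹ = 2.89 V.

2.89 V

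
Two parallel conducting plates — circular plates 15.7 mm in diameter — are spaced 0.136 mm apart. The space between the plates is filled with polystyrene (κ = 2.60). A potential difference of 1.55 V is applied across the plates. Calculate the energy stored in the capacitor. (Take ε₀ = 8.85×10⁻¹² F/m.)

39.3 pJ

A = π(15.7/2 mm)² = 1.94×10⁻⁴ m².
C = κε₀A/d = 2.60 × 8.85×10⁻¹² × 1.94×10⁻⁴ / 1.36×10⁻⁴ = 3.28×10⁻¹¹ F.
U = ½CV² = ½ × 3.28×10⁻¹¹ × (1.55)² = 3.93×10⁻¹¹ J.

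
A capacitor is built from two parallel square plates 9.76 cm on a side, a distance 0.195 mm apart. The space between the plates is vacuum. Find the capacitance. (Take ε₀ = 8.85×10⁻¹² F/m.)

C ≈ 432 pF

A = (9.76 cm)² = 9.53×10⁻³ m².
C = ε₀A/d = 8.85×10⁻¹² × 9.53×10⁻³ / 1.95×10⁻⁴ = 4.32×10⁻¹⁰ F.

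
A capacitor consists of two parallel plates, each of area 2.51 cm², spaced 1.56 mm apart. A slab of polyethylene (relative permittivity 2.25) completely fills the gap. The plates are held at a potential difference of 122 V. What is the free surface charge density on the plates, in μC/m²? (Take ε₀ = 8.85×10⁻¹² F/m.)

1.56 μC/m²

A = 2.51 cm² = 2.51×10⁻⁴ m².
C = κε₀A/d = 2.25 × 8.85×10⁻¹² × 2.51×10⁻⁴ / 1.56×10⁻³ = 3.20×10⁻¹² F.
σ = Q/A = CV/A = 3.20×10⁻¹² × 122 / 2.51×10⁻⁴ = 1.56×10⁻⁶ C/m².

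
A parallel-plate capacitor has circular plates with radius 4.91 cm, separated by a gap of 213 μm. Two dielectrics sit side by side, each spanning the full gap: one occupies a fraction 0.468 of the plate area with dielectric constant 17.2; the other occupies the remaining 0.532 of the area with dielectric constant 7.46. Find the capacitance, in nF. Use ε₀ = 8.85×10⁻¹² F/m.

C ≈ 3.78 nF

A = π(4.91 cm)² = 7.57×10⁻³ m².
Side-by-side slabs ⇒ two capacitors in parallel, each spanning the full gap.
C₁ = κ₁ε₀A₁/d = 17.2 × 8.85×10⁻¹² × 3.54×10⁻³ / 2.13×10⁻⁴ = 2.53×10⁻⁹ F.
C₂ = κ₂ε₀A₂/d = 7.46 × 8.85×10⁻¹² × 4.03×10⁻³ / 2.13×10⁻⁴ = 1.25×10⁻⁹ F.
C = C₁ + C₂ = 3.78×10⁻⁹ F.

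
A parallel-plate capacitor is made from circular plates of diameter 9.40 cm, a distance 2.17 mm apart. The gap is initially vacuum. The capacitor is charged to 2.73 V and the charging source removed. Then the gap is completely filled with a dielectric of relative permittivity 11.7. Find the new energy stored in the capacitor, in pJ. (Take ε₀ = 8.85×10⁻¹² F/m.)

U ≈ 9.01 pJ

A = π(9.40/2 cm)² = 6.94×10⁻³ m².
Initially C₁ = ε₀A/d = 8.85×10⁻¹² × 6.94×10⁻³ / 2.17×10⁻³ = 2.83×10⁻¹¹ F.
U₁ = 1.05×10⁻¹⁰ J.
Isolated ⇒ Q is held fixed. C₂ = 11.7 C₁ and U = Q²/(2C), so U₂/U₁ = C₁/C₂ = 0.0855.
U₂ = 0.0855 × 1.05×10⁻¹⁰ = 9.01×10⁻¹² J.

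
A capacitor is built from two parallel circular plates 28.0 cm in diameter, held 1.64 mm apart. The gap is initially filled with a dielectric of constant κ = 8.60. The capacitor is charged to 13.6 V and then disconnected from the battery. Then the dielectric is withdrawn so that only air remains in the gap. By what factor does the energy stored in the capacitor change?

8.60

Isolated ⇒ Q is held fixed.
C₂ = 0.116 C₁ and U = Q²/(2C), so U₂/U₁ = C₁/C₂ = 8.60.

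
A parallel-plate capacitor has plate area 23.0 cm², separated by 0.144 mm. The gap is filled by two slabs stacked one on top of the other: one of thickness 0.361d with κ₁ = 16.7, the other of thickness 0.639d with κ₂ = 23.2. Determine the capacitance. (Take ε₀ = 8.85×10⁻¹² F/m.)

C ≈ 2.88 nF

A = 23.0 cm² = 2.30×10⁻³ m².
Stacked slabs ⇒ two capacitors in series, each with the full plate area.
C₁ = κ₁ε₀A/d₁ = 16.7 × 8.85×10⁻¹² × 2.30×10⁻³ / 5.20×10⁻⁵ = 6.54×10⁻⁹ F.
C₂ = κ₂ε₀A/d₂ = 23.2 × 8.85×10⁻¹² × 2.30×10⁻³ / 9.20×10⁻⁵ = 5.13×10⁻⁹ F.
C = (1/C₁ + 1/C₂)⁻¹ = 2.88×10⁻⁹ F.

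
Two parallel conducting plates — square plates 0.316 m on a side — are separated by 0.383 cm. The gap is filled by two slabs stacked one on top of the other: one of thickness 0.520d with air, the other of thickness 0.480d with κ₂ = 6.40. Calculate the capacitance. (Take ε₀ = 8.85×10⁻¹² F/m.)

388 pF

A = (0.316 m)² = 9.99×10⁻² m².
Stacked slabs ⇒ two capacitors in series, each with the full plate area.
C₁ = κ₁ε₀A/d₁ = 1.00 × 8.85×10⁻¹² × 9.99×10⁻² / 1.99×10⁻³ = 4.44×10⁻¹⁰ F.
C₂ = κ₂ε₀A/d₂ = 6.40 × 8.85×10⁻¹² × 9.99×10⁻² / 1.84×10⁻³ = 3.08×10⁻⁹ F.
C = (1/C₁ + 1/C₂)⁻¹ = 3.88×10⁻¹⁰ F.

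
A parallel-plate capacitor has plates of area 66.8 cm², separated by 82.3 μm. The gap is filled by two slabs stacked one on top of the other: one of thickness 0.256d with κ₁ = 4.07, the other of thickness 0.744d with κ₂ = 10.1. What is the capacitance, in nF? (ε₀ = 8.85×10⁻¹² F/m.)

A = 66.8 cm² = 6.68×10⁻³ m².
Stacked slabs ⇒ two capacitors in series, each with the full plate area.
C₁ = κ₁ε₀A/d₁ = 4.07 × 8.85×10⁻¹² × 6.68×10⁻³ / 2.11×10⁻⁵ = 1.14×10⁻⁸ F.
C₂ = κ₂ε₀A/d₂ = 10.1 × 8.85×10⁻¹² × 6.68×10⁻³ / 6.12×10⁻⁵ = 9.75×10⁻⁹ F.
C = (1/C₁ + 1/C₂)⁻¹ = 5.26×10⁻⁹ F.

5.26 nF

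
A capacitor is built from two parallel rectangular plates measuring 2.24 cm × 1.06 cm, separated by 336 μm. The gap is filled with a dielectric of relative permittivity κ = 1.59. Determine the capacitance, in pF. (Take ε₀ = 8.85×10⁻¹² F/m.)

9.94 pF

A = 2.24 × 1.06 cm² = 2.37×10⁻⁴ m².
C = κε₀A/d = 1.59 × 8.85×10⁻¹² × 2.37×10⁻⁴ / 3.36×10⁻⁴ = 9.94×10⁻¹² F.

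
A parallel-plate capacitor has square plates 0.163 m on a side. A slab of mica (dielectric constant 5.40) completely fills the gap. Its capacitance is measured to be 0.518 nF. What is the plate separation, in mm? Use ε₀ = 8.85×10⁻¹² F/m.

d ≈ 2.45 mm

A = (0.163 m)² = 2.66×10⁻² m².
d = κε₀A/C = 5.40 × 8.85×10⁻¹² × 2.66×10⁻² / 5.18×10⁻¹⁰ = 2.45×10⁻³ m.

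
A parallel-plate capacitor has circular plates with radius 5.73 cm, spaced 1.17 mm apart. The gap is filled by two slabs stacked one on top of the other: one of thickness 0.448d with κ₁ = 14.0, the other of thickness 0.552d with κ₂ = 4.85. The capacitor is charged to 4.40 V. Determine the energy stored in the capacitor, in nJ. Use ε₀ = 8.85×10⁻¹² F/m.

A = π(5.73 cm)² = 1.03×10⁻² m².
Stacked slabs ⇒ two capacitors in series, each with the full plate area.
C₁ = κ₁ε₀A/d₁ = 14.0 × 8.85×10⁻¹² × 1.03×10⁻² / 5.24×10⁻⁴ = 2.44×10⁻⁹ F.
C₂ = κ₂ε₀A/d₂ = 4.85 × 8.85×10⁻¹² × 1.03×10⁻² / 6.46×10⁻⁴ = 6.86×10⁻¹⁰ F.
C = (1/C₁ + 1/C₂)⁻¹ = 5.35×10⁻¹⁰ F.
U = ½CV² = ½ × 5.35×10⁻¹⁰ × (4.40)² = 5.18×10⁻⁹ J.

5.18 nJ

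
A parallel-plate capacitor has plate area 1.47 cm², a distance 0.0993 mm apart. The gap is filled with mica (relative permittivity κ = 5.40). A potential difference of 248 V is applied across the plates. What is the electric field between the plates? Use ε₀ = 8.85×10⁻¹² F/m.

E = V/d = 248 / 9.93×10⁻⁵ = 2.50×10⁶ V/m.

E ≈ 2.50 MV/m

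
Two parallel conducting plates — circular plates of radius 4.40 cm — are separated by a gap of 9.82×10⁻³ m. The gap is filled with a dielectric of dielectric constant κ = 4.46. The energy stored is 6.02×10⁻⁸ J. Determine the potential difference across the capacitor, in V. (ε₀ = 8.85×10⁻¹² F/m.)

A = π(4.40 cm)² = 6.08×10⁻³ m².
C = κε₀A/d = 4.46 × 8.85×10⁻¹² × 6.08×10⁻³ / 9.82×10⁻³ = 2.44×10⁻¹¹ F.
V = √(2U/C) = √(2 × 6.02×10⁻⁸ / 2.44×10⁻¹¹) = 70.2 V.

V ≈ 70.2 V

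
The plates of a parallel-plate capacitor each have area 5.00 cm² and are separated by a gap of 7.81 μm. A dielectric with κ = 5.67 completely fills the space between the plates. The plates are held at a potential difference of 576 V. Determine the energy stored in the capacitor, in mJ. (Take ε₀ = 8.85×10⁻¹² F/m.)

A = 5.00 cm² = 5.00×10⁻⁴ m².
C = κε₀A/d = 5.67 × 8.85×10⁻¹² × 5.00×10⁻⁴ / 7.81×10⁻⁶ = 3.21×10⁻⁹ F.
U = ½CV² = ½ × 3.21×10⁻⁹ × (576)² = 5.33×10⁻⁴ J.

U ≈ 0.533 mJ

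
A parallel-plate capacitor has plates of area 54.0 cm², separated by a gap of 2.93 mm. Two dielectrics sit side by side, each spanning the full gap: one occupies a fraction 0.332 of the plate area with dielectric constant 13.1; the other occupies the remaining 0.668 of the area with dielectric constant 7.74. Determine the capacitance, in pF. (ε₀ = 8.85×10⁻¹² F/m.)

155 pF

A = 54.0 cm² = 5.40×10⁻³ m².
Side-by-side slabs ⇒ two capacitors in parallel, each spanning the full gap.
C₁ = κ₁ε₀A₁/d = 13.1 × 8.85×10⁻¹² × 1.79×10⁻³ / 2.93×10⁻³ = 7.09×10⁻¹¹ F.
C₂ = κ₂ε₀A₂/d = 7.74 × 8.85×10⁻¹² × 3.61×10⁻³ / 2.93×10⁻³ = 8.43×10⁻¹¹ F.
C = C₁ + C₂ = 1.55×10⁻¹⁰ F.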